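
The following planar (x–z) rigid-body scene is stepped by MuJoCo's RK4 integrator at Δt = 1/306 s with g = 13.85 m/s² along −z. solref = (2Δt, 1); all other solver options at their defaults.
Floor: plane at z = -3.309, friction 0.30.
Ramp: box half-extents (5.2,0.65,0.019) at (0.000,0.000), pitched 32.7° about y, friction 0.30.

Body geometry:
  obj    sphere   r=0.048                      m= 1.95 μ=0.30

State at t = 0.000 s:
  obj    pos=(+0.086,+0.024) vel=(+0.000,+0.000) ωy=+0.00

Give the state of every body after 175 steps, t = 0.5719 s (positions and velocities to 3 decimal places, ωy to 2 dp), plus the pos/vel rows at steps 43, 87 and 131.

State at t = 0.5719 s:
  obj    pos=(+0.822,-0.448) vel=(+2.572,-1.651) ωy=+63.66

Key-timestep trajectory:
   step    t(s)  obj.x    obj.z    obj.vx   obj.vz 
     43  0.1405   +0.131  -0.004  +0.632  -0.406
     87  0.2843   +0.268  -0.092  +1.279  -0.821
    131  0.4281   +0.498  -0.240  +1.926  -1.236


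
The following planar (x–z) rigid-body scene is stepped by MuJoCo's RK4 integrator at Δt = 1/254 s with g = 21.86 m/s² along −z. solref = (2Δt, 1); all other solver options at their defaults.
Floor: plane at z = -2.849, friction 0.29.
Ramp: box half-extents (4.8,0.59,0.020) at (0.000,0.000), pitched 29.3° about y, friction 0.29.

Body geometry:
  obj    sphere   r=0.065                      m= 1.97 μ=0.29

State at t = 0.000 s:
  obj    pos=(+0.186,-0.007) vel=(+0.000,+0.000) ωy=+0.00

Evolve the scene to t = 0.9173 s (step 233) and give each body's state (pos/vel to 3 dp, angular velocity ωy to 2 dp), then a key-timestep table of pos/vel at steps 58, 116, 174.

State at t = 0.9173 s:
  obj    pos=(+2.990,-1.580) vel=(+6.113,-3.431) ωy=+107.82

Key-timestep trajectory:
   step    t(s)  obj.x    obj.z    obj.vx   obj.vz 
     58  0.2283   +0.360  -0.104  +1.522  -0.854
    116  0.4567   +0.881  -0.397  +3.044  -1.708
    174  0.6850   +1.750  -0.885  +4.565  -2.562


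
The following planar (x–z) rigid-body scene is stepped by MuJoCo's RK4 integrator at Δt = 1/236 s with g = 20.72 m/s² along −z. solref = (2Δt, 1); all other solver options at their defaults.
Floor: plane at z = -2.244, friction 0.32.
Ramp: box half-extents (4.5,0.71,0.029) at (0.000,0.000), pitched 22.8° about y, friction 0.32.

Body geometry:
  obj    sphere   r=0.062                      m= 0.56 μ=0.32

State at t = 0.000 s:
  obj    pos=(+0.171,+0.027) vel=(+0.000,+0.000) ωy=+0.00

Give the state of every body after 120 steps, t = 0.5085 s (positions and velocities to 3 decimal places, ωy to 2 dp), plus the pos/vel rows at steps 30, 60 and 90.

State at t = 0.5085 s:
  obj    pos=(+0.855,-0.261) vel=(+2.688,-1.130) ωy=+47.02

Key-timestep trajectory:
   step    t(s)  obj.x    obj.z    obj.vx   obj.vz 
     30  0.1271   +0.214  +0.009  +0.672  -0.283
     60  0.2542   +0.342  -0.045  +1.344  -0.565
     90  0.3814   +0.556  -0.135  +2.016  -0.848


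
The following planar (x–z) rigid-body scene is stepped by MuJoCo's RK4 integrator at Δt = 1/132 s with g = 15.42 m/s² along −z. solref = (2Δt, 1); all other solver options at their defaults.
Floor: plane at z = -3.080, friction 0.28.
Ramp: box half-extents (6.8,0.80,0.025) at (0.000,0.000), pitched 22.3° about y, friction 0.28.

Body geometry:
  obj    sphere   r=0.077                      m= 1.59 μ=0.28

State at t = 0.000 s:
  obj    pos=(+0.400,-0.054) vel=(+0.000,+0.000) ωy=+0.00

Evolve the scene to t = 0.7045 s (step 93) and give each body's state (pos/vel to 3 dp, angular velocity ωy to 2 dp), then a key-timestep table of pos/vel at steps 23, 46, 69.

State at t = 0.7045 s:
  obj    pos=(+1.360,-0.448) vel=(+2.725,-1.117) ωy=+38.23

Key-timestep trajectory:
   step    t(s)  obj.x    obj.z    obj.vx   obj.vz 
     23  0.1742   +0.459  -0.078  +0.674  -0.276
     46  0.3485   +0.635  -0.150  +1.348  -0.553
     69  0.5227   +0.929  -0.271  +2.022  -0.829


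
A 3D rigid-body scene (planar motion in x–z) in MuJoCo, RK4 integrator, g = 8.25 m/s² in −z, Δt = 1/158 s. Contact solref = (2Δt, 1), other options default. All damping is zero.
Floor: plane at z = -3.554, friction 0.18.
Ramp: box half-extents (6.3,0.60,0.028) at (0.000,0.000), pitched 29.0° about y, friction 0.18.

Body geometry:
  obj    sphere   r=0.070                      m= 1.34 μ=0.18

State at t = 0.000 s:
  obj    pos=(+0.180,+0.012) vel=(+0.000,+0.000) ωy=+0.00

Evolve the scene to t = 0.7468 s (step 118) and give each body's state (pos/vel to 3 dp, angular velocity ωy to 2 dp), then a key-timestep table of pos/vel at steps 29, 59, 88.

State at t = 0.7468 s:
  obj    pos=(+0.877,-0.374) vel=(+1.866,-1.035) ωy=+30.47

Key-timestep trajectory:
   step    t(s)  obj.x    obj.z    obj.vx   obj.vz 
     29  0.1835   +0.222  -0.011  +0.459  -0.254
     59  0.3734   +0.354  -0.084  +0.933  -0.517
     88  0.5570   +0.568  -0.203  +1.392  -0.772


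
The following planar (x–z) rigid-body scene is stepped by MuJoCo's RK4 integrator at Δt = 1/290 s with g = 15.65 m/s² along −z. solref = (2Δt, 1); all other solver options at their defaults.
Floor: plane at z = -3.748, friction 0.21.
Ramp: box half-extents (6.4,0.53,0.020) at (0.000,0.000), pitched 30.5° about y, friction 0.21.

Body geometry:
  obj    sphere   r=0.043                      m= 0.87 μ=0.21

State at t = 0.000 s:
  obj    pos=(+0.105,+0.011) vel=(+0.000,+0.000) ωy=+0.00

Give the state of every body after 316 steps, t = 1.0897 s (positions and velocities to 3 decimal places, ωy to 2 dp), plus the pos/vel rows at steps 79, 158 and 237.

State at t = 1.0897 s:
  obj    pos=(+3.008,-1.699) vel=(+5.327,-3.138) ωy=+143.75

Key-timestep trajectory:
   step    t(s)  obj.x    obj.z    obj.vx   obj.vz 
     79  0.2724   +0.287  -0.096  +1.332  -0.785
    158  0.5448   +0.831  -0.416  +2.664  -1.569
    237  0.8172   +1.738  -0.951  +3.995  -2.353


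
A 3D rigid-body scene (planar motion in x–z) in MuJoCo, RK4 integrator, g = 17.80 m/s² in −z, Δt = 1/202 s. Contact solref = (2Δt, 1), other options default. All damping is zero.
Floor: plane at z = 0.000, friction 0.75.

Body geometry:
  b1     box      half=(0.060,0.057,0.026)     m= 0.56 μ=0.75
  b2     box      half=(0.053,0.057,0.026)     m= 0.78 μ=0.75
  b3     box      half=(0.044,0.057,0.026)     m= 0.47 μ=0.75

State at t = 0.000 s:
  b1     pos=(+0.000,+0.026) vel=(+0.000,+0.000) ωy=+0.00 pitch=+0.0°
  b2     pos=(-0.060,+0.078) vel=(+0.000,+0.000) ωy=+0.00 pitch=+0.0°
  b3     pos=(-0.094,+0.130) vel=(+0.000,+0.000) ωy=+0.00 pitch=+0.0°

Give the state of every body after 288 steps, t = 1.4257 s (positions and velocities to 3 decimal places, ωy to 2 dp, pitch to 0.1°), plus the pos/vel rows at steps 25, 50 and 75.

State at t = 1.4257 s:
  b1     pos=(+0.000,+0.026) vel=(+0.000,+0.000) ωy=+0.00 pitch=+0.0°
  b2     pos=(-0.162,+0.051) vel=(+0.000,+0.000) ωy=-0.01 pitch=-146.2°
  b3     pos=(-0.254,+0.026) vel=(-0.001,+0.000) ωy=+0.00 pitch=+180.0°

Key-timestep trajectory:
   step    t(s)  b1.x    b1.z    b1.vx   b1.vz   b2.x    b2.z    b2.vx   b2.vz   b3.x    b3.z    b3.vx   b3.vz 
     25  0.1238   +0.000  +0.026  +0.001  +0.000   -0.073  +0.074  -0.233  -0.136   -0.129  +0.102  -0.530  -0.713
     50  0.2475   +0.000  +0.026  +0.000  +0.000   -0.118  +0.056  -0.274  +0.126   -0.192  +0.049  -0.292  +0.100
     75  0.3713   +0.000  +0.026  +0.000  +0.000   -0.144  +0.058  -0.245  -0.071   -0.227  +0.046  -0.403  -0.180


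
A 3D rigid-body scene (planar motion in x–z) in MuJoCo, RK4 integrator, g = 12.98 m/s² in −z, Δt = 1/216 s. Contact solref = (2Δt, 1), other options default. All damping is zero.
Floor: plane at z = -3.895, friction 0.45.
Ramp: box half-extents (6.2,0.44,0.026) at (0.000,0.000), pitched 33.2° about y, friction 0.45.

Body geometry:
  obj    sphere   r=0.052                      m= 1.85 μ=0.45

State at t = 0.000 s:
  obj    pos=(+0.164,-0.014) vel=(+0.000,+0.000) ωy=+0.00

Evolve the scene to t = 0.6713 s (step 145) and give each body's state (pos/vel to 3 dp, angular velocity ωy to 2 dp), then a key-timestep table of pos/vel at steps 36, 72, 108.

State at t = 0.6713 s:
  obj    pos=(+1.121,-0.641) vel=(+2.852,-1.866) ωy=+65.52

Key-timestep trajectory:
   step    t(s)  obj.x    obj.z    obj.vx   obj.vz 
     36  0.1667   +0.223  -0.053  +0.708  -0.463
     72  0.3333   +0.400  -0.169  +1.416  -0.927
    108  0.5000   +0.695  -0.362  +2.124  -1.390


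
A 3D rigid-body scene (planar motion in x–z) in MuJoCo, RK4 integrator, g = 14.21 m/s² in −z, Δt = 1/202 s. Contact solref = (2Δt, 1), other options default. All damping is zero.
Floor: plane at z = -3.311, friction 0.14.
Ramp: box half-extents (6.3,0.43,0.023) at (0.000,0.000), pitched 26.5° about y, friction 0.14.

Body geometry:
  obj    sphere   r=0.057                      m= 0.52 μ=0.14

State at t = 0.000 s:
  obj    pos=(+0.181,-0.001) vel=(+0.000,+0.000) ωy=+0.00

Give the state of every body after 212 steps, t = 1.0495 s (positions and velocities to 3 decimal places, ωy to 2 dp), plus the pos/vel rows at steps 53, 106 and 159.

State at t = 1.0495 s:
  obj    pos=(+2.429,-1.122) vel=(+4.288,-2.123) ωy=+81.95

Key-timestep trajectory:
   step    t(s)  obj.x    obj.z    obj.vx   obj.vz 
     53  0.2624   +0.322  -0.071  +1.074  -0.527
    106  0.5248   +0.743  -0.281  +2.145  -1.059
    159  0.7871   +1.446  -0.632  +3.216  -1.592


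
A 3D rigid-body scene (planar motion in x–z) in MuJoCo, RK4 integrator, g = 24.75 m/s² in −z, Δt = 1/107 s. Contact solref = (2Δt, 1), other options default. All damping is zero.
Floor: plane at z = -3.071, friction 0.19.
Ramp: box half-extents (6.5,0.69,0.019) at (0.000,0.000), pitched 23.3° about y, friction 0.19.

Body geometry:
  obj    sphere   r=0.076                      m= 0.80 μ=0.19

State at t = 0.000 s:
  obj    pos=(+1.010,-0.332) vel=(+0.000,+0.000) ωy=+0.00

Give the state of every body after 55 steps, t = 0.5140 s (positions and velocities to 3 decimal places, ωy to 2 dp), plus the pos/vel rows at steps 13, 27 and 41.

State at t = 0.5140 s:
  obj    pos=(+1.859,-0.697) vel=(+3.302,-1.422) ωy=+47.25

Key-timestep trajectory:
   step    t(s)  obj.x    obj.z    obj.vx   obj.vz 
     13  0.1215   +1.058  -0.352  +0.781  -0.336
     27  0.2523   +1.215  -0.420  +1.621  -0.698
     41  0.3832   +1.482  -0.535  +2.462  -1.060


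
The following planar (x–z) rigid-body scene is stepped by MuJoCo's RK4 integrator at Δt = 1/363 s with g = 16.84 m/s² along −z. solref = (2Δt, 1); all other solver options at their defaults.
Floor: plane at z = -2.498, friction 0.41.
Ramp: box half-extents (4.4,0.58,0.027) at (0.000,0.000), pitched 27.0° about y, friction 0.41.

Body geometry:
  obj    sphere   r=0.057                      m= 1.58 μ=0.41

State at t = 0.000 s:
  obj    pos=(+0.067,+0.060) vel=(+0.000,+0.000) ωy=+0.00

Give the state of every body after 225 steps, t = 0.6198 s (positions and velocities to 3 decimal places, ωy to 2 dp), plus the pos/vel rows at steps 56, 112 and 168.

State at t = 0.6198 s:
  obj    pos=(+1.002,-0.416) vel=(+3.016,-1.537) ωy=+59.37

Key-timestep trajectory:
   step    t(s)  obj.x    obj.z    obj.vx   obj.vz 
     56  0.1543   +0.125  +0.031  +0.751  -0.383
    112  0.3085   +0.299  -0.058  +1.501  -0.765
    168  0.4628   +0.588  -0.205  +2.252  -1.147


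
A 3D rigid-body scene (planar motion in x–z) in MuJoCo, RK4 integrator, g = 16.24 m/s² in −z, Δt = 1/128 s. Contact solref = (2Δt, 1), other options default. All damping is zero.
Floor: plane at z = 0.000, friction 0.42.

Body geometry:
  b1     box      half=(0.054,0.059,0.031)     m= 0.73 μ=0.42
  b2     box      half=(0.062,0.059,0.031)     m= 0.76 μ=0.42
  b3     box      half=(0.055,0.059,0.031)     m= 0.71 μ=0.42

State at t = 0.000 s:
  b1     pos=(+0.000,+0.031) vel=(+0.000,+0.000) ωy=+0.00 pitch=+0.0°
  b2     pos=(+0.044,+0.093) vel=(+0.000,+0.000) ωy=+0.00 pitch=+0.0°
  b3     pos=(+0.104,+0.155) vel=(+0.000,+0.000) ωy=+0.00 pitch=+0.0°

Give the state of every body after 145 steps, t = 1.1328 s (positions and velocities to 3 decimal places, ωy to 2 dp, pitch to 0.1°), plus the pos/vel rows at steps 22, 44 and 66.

State at t = 1.1328 s:
  b1     pos=(+0.000,+0.031) vel=(+0.000,+0.000) ωy=+0.00 pitch=+0.0°
  b2     pos=(+0.181,+0.059) vel=(+0.000,+0.000) ωy=+0.01 pitch=+147.9°
  b3     pos=(+0.299,+0.031) vel=(+0.000,+0.000) ωy=+0.00 pitch=+180.0°

Key-timestep trajectory:
   step    t(s)  b1.x    b1.z    b1.vx   b1.vz   b2.x    b2.z    b2.vx   b2.vz   b3.x    b3.z    b3.vx   b3.vz 
     22  0.1719   +0.000  +0.031  -0.001  +0.000   +0.070  +0.090  +0.380  -0.209   +0.160  +0.087  +0.533  -1.232
     44  0.3438   +0.000  +0.031  +0.000  +0.000   +0.141  +0.069  +0.315  -0.041   +0.227  +0.063  +0.146  +0.025
     66  0.5156   +0.000  +0.031  +0.000  +0.000   +0.171  +0.064  +0.072  -0.023   +0.278  +0.048  +0.482  -0.395


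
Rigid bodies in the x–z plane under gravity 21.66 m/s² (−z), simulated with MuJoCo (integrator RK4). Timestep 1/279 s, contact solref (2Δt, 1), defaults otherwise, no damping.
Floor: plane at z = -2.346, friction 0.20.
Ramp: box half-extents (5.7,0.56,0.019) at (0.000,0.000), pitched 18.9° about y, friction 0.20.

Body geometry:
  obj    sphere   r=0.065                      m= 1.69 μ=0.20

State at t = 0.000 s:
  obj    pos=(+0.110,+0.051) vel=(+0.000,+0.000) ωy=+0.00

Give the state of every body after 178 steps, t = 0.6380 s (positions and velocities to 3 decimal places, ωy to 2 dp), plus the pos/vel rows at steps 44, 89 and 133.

State at t = 0.6380 s:
  obj    pos=(+1.075,-0.279) vel=(+3.025,-1.036) ωy=+49.18

Key-timestep trajectory:
   step    t(s)  obj.x    obj.z    obj.vx   obj.vz 
     44  0.1577   +0.169  +0.031  +0.748  -0.256
     89  0.3190   +0.351  -0.032  +1.513  -0.518
    133  0.4767   +0.649  -0.133  +2.260  -0.774


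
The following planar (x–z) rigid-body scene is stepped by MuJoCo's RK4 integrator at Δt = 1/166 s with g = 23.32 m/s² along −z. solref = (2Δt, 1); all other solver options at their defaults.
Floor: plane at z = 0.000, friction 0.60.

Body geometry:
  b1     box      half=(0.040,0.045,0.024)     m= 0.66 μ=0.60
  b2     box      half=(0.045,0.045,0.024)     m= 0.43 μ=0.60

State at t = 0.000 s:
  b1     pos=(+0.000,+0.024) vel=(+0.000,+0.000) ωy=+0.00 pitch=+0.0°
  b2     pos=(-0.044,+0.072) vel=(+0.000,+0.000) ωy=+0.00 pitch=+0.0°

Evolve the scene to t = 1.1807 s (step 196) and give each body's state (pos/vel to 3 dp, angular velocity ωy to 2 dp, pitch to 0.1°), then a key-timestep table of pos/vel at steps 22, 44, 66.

State at t = 1.1807 s:
  b1     pos=(+0.000,+0.024) vel=(+0.000,+0.000) ωy=+0.00 pitch=+0.0°
  b2     pos=(-0.158,+0.024) vel=(+0.000,+0.000) ωy=+0.00 pitch=+180.0°

Key-timestep trajectory:
   step    t(s)  b1.x    b1.z    b1.vx   b1.vz   b2.x    b2.z    b2.vx   b2.vz 
     22  0.1325   +0.000  +0.024  +0.000  +0.000   -0.063  +0.058  -0.306  -0.508
     44  0.2651   +0.000  +0.024  +0.000  +0.000   -0.108  +0.051  -0.169  +0.008
     66  0.3976   +0.000  +0.024  +0.000  +0.000   -0.147  +0.035  -0.559  -0.537


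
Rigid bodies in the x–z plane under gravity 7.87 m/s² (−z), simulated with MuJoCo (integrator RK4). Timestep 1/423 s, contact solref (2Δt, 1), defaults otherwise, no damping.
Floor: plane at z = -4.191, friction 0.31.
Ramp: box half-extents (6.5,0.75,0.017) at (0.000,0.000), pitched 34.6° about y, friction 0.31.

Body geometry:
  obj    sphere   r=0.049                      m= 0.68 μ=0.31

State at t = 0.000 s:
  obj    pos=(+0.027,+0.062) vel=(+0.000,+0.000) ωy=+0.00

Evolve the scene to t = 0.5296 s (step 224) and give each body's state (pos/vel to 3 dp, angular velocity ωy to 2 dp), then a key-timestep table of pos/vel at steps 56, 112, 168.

State at t = 0.5296 s:
  obj    pos=(+0.395,-0.193) vel=(+1.392,-0.960) ωy=+34.49

Key-timestep trajectory:
   step    t(s)  obj.x    obj.z    obj.vx   obj.vz 
     56  0.1324   +0.050  +0.046  +0.348  -0.240
    112  0.2648   +0.119  -0.002  +0.696  -0.480
    168  0.3972   +0.234  -0.081  +1.044  -0.720


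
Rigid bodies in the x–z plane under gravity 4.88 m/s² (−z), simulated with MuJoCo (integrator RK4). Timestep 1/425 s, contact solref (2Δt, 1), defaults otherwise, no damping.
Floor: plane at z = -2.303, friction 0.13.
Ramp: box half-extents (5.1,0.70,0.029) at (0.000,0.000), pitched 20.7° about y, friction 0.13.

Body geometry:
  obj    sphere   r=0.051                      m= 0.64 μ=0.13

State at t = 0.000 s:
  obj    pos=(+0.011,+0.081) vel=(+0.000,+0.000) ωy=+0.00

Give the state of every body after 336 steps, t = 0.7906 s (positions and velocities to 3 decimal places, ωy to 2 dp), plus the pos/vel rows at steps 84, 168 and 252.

State at t = 0.7906 s:
  obj    pos=(+0.371,-0.055) vel=(+0.911,-0.344) ωy=+19.10

Key-timestep trajectory:
   step    t(s)  obj.x    obj.z    obj.vx   obj.vz 
     84  0.1976   +0.034  +0.073  +0.228  -0.086
    168  0.3953   +0.101  +0.047  +0.456  -0.172
    252  0.5929   +0.214  +0.005  +0.683  -0.258


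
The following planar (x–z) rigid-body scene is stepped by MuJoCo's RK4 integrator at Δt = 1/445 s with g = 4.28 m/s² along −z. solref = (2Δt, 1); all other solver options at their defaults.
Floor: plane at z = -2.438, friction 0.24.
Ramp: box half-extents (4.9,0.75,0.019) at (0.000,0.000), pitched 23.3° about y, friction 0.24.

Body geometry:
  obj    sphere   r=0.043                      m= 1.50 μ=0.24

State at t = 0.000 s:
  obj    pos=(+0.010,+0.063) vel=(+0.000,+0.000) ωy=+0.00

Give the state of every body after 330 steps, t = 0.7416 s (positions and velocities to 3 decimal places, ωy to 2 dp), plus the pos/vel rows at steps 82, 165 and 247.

State at t = 0.7416 s:
  obj    pos=(+0.315,-0.068) vel=(+0.824,-0.355) ωy=+20.85

Key-timestep trajectory:
   step    t(s)  obj.x    obj.z    obj.vx   obj.vz 
     82  0.1843   +0.029  +0.055  +0.205  -0.088
    165  0.3708   +0.086  +0.030  +0.412  -0.177
    247  0.5551   +0.181  -0.011  +0.616  -0.265


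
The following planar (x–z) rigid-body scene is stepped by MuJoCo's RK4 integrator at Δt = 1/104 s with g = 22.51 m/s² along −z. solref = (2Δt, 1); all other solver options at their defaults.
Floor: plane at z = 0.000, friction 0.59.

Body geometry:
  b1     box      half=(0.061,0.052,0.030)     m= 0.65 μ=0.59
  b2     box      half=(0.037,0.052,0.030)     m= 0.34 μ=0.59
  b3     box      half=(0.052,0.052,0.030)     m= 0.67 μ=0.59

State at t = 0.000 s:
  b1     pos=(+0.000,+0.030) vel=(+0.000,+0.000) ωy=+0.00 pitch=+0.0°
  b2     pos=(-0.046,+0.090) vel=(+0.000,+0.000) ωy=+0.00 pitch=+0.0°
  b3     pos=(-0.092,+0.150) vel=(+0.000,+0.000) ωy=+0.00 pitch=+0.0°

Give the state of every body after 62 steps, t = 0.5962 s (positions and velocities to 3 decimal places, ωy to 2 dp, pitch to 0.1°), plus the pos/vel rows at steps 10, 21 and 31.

State at t = 0.5962 s:
  b1     pos=(+0.000,+0.030) vel=(+0.000,+0.000) ωy=+0.00 pitch=+0.0°
  b2     pos=(-0.102,+0.037) vel=(+0.000,+0.000) ωy=+0.00 pitch=-90.0°
  b3     pos=(-0.194,+0.052) vel=(+0.000,+0.000) ωy=+0.00 pitch=-90.0°

Key-timestep trajectory:
   step    t(s)  b1.x    b1.z    b1.vx   b1.vz   b2.x    b2.z    b2.vx   b2.vz   b3.x    b3.z    b3.vx   b3.vz 
     10  0.0962   +0.000  +0.030  +0.002  +0.004   -0.054  +0.093  -0.207  +0.060   -0.114  +0.138  -0.504  -0.307
     21  0.2019   +0.000  +0.030  +0.000  +0.001   -0.095  +0.065  -0.511  -1.033   -0.185  +0.043  -0.551  +0.038
     31  0.2981   +0.000  +0.030  +0.000  +0.000   -0.103  +0.035  +0.037  +0.071   -0.194  +0.052  +0.005  +0.009


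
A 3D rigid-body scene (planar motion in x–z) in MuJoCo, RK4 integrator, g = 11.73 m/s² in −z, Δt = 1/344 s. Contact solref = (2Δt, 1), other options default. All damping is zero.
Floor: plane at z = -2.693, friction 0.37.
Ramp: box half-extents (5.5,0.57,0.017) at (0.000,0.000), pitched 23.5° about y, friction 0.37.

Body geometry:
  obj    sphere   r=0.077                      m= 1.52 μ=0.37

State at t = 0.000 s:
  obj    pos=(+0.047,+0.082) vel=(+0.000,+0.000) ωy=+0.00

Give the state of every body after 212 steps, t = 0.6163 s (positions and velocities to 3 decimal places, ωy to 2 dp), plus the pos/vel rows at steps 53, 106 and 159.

State at t = 0.6163 s:
  obj    pos=(+0.629,-0.171) vel=(+1.888,-0.821) ωy=+26.74

Key-timestep trajectory:
   step    t(s)  obj.x    obj.z    obj.vx   obj.vz 
     53  0.1541   +0.083  +0.066  +0.472  -0.205
    106  0.3081   +0.193  +0.019  +0.944  -0.411
    159  0.4622   +0.374  -0.060  +1.416  -0.616


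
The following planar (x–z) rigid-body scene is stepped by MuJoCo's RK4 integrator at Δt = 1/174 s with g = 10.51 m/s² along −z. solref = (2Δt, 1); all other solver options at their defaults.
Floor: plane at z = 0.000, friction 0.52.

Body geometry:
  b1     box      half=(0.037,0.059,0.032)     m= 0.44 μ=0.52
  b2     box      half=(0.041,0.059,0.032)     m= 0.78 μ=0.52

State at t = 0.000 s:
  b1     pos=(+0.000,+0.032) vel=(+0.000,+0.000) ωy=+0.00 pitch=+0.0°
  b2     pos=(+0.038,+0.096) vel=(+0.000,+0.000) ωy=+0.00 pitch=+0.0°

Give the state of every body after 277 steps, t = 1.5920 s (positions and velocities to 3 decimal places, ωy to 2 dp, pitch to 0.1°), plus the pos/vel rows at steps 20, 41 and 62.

State at t = 1.5920 s:
  b1     pos=(+0.000,+0.032) vel=(+0.000,+0.000) ωy=+0.00 pitch=+0.0°
  b2     pos=(+0.080,+0.041) vel=(+0.000,+0.000) ωy=+0.00 pitch=+90.0°

Key-timestep trajectory:
   step    t(s)  b1.x    b1.z    b1.vx   b1.vz   b2.x    b2.z    b2.vx   b2.vz 
     20  0.1149   +0.000  +0.032  +0.000  +0.000   +0.039  +0.096  +0.029  -0.002
     41  0.2356   +0.000  +0.032  -0.001  +0.000   +0.048  +0.094  +0.144  -0.050
     62  0.3563   +0.000  +0.032  +0.000  +0.000   +0.075  +0.055  +0.255  -0.831


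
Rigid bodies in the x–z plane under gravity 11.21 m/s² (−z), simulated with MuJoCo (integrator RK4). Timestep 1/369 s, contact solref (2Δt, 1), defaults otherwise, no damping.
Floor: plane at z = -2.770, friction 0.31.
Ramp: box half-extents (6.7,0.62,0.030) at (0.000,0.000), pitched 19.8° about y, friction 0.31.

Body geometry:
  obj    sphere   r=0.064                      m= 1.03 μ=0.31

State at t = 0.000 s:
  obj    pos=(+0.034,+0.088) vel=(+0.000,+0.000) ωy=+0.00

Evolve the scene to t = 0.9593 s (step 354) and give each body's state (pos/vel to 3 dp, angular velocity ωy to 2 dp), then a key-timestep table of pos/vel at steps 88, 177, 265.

State at t = 0.9593 s:
  obj    pos=(+1.208,-0.335) vel=(+2.448,-0.881) ωy=+40.65

Key-timestep trajectory:
   step    t(s)  obj.x    obj.z    obj.vx   obj.vz 
     88  0.2385   +0.107  +0.062  +0.609  -0.219
    177  0.4797   +0.328  -0.018  +1.224  -0.441
    265  0.7182   +0.692  -0.149  +1.833  -0.660


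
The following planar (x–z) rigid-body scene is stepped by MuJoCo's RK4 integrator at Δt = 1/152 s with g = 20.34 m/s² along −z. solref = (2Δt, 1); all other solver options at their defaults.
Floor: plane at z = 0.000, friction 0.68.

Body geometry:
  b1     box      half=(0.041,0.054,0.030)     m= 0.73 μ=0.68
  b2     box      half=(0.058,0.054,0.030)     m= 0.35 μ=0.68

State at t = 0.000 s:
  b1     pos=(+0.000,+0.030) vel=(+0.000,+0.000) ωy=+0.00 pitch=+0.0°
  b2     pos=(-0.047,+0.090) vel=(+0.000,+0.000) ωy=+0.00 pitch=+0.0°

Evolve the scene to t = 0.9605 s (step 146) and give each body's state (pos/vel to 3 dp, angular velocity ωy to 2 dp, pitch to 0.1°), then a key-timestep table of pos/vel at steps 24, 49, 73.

State at t = 0.9605 s:
  b1     pos=(+0.000,+0.030) vel=(+0.000,+0.000) ωy=+0.00 pitch=+0.0°
  b2     pos=(-0.191,+0.030) vel=(+0.000,+0.000) ωy=+0.00 pitch=+180.0°

Key-timestep trajectory:
   step    t(s)  b1.x    b1.z    b1.vx   b1.vz   b2.x    b2.z    b2.vx   b2.vz 
     24  0.1579   +0.000  +0.030  +0.000  +0.000   -0.072  +0.068  -0.316  -0.643
     49  0.3224   +0.000  +0.030  +0.000  +0.000   -0.127  +0.065  -0.139  +0.014
     73  0.4803   +0.000  +0.030  +0.000  +0.000   -0.163  +0.056  -0.473  -0.269


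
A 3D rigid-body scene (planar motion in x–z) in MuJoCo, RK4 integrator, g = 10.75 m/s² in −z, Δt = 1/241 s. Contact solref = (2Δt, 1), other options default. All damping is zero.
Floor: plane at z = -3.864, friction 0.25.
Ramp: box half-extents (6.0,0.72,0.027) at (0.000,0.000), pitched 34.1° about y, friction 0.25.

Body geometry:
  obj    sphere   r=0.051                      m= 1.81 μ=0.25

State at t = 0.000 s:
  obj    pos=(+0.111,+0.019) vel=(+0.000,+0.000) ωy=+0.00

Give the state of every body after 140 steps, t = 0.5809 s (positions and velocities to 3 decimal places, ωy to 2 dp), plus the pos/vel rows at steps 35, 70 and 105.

State at t = 0.5809 s:
  obj    pos=(+0.713,-0.388) vel=(+2.071,-1.402) ωy=+49.02

Key-timestep trajectory:
   step    t(s)  obj.x    obj.z    obj.vx   obj.vz 
     35  0.1452   +0.149  -0.006  +0.518  -0.351
     70  0.2905   +0.261  -0.083  +1.036  -0.701
    105  0.4357   +0.449  -0.210  +1.553  -1.052


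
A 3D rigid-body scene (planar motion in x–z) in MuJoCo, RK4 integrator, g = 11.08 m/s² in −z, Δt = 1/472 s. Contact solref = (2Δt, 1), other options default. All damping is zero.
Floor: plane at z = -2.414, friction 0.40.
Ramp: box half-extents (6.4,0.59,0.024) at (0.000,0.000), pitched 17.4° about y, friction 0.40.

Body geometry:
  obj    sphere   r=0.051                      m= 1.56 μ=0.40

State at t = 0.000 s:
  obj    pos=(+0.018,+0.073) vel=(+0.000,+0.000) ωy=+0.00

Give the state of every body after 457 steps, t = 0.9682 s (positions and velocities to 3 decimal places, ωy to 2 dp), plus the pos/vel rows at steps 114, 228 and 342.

State at t = 0.9682 s:
  obj    pos=(+1.077,-0.259) vel=(+2.187,-0.685) ωy=+44.93

Key-timestep trajectory:
   step    t(s)  obj.x    obj.z    obj.vx   obj.vz 
    114  0.2415   +0.084  +0.052  +0.546  -0.171
    228  0.4831   +0.282  -0.010  +1.091  -0.342
    342  0.7246   +0.611  -0.113  +1.636  -0.513


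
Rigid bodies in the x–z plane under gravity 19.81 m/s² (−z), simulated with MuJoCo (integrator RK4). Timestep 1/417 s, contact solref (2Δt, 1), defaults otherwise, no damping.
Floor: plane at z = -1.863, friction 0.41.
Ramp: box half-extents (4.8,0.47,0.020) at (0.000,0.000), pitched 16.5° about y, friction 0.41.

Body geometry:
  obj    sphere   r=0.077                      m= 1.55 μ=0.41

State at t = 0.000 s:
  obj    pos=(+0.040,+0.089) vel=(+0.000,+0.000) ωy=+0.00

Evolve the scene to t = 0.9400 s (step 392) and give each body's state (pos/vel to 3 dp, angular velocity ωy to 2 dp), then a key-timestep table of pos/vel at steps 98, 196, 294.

State at t = 0.9400 s:
  obj    pos=(+1.743,-0.415) vel=(+3.622,-1.073) ωy=+49.06

Key-timestep trajectory:
   step    t(s)  obj.x    obj.z    obj.vx   obj.vz 
     98  0.2350   +0.147  +0.058  +0.906  -0.268
    196  0.4700   +0.466  -0.037  +1.811  -0.537
    294  0.7050   +0.998  -0.194  +2.717  -0.805


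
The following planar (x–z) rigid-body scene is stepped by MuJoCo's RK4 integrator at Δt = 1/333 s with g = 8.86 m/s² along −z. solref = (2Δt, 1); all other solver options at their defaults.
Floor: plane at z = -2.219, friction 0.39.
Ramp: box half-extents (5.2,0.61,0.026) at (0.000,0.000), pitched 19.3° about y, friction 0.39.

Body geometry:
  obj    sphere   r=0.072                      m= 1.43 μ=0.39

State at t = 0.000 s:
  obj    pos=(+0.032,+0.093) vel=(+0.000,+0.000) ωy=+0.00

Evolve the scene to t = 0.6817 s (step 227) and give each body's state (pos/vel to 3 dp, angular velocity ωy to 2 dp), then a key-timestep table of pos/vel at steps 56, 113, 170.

State at t = 0.6817 s:
  obj    pos=(+0.491,-0.068) vel=(+1.346,-0.471) ωy=+19.80

Key-timestep trajectory:
   step    t(s)  obj.x    obj.z    obj.vx   obj.vz 
     56  0.1682   +0.060  +0.083  +0.332  -0.116
    113  0.3393   +0.146  +0.053  +0.670  -0.235
    170  0.5105   +0.289  +0.003  +1.008  -0.353


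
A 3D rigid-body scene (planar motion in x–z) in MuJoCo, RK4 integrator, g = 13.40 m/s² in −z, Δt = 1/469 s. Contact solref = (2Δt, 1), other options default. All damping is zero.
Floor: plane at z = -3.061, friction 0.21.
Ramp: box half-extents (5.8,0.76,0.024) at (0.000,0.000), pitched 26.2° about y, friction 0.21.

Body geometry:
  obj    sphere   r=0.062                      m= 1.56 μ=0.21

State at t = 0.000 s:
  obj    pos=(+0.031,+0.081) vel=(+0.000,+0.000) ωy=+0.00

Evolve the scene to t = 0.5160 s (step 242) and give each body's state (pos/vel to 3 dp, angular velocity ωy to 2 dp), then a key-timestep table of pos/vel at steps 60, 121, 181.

State at t = 0.5160 s:
  obj    pos=(+0.536,-0.168) vel=(+1.957,-0.963) ωy=+35.16

Key-timestep trajectory:
   step    t(s)  obj.x    obj.z    obj.vx   obj.vz 
     60  0.1279   +0.062  +0.065  +0.485  -0.239
    121  0.2580   +0.157  +0.019  +0.978  -0.481
    181  0.3859   +0.313  -0.058  +1.463  -0.720


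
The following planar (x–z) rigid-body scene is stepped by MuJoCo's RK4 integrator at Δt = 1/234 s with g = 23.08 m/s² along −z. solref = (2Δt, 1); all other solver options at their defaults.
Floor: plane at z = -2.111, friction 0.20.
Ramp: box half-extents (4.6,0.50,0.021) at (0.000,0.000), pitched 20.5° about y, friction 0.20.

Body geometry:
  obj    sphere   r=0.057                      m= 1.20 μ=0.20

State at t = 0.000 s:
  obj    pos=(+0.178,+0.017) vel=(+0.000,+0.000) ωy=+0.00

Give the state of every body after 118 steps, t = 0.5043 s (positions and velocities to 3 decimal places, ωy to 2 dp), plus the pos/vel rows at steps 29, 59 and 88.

State at t = 0.5043 s:
  obj    pos=(+0.866,-0.240) vel=(+2.727,-1.020) ωy=+51.06

Key-timestep trajectory:
   step    t(s)  obj.x    obj.z    obj.vx   obj.vz 
     29  0.1239   +0.220  +0.001  +0.670  -0.251
     59  0.2521   +0.350  -0.048  +1.364  -0.510
     88  0.3761   +0.560  -0.126  +2.034  -0.760


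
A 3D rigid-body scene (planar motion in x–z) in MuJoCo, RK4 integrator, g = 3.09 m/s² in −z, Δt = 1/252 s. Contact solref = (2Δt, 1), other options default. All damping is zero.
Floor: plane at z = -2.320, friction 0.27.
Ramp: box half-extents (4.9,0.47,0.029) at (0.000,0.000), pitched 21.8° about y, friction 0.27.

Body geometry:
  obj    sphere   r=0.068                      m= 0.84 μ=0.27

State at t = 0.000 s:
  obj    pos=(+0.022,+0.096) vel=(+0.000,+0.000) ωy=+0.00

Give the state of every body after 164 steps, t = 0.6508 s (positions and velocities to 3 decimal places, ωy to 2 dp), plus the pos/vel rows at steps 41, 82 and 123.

State at t = 0.6508 s:
  obj    pos=(+0.183,+0.031) vel=(+0.495,-0.198) ωy=+7.84

Key-timestep trajectory:
   step    t(s)  obj.x    obj.z    obj.vx   obj.vz 
     41  0.1627   +0.032  +0.092  +0.124  -0.050
     82  0.3254   +0.062  +0.080  +0.248  -0.099
    123  0.4881   +0.113  +0.059  +0.371  -0.149


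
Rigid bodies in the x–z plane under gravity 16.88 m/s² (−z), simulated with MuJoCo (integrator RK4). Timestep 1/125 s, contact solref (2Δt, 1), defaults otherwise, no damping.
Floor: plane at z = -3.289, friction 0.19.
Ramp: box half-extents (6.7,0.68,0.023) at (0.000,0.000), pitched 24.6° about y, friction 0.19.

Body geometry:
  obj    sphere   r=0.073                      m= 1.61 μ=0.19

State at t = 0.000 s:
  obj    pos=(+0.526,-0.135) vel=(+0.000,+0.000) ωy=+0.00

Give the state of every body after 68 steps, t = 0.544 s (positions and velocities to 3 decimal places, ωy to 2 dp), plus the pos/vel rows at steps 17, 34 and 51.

State at t = 0.544 s:
  obj    pos=(+1.202,-0.445) vel=(+2.483,-1.137) ωy=+37.38

Key-timestep trajectory:
   step    t(s)  obj.x    obj.z    obj.vx   obj.vz 
     17  0.1360   +0.568  -0.155  +0.621  -0.284
     34  0.2720   +0.695  -0.213  +1.242  -0.569
     51  0.4080   +0.906  -0.309  +1.862  -0.853


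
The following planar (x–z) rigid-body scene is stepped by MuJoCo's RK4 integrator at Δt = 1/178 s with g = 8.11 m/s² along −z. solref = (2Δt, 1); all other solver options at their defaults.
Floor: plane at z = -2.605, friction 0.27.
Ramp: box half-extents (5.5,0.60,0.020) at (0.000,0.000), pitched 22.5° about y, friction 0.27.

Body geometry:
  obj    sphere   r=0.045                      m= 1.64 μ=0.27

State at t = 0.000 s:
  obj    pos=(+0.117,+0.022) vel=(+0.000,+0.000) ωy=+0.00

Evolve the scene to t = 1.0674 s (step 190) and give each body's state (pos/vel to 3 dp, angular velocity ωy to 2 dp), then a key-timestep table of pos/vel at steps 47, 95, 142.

State at t = 1.0674 s:
  obj    pos=(+1.284,-0.461) vel=(+2.186,-0.906) ωy=+52.58

Key-timestep trajectory:
   step    t(s)  obj.x    obj.z    obj.vx   obj.vz 
     47  0.2640   +0.188  -0.008  +0.541  -0.224
     95  0.5337   +0.409  -0.099  +1.093  -0.453
    142  0.7978   +0.769  -0.248  +1.634  -0.677


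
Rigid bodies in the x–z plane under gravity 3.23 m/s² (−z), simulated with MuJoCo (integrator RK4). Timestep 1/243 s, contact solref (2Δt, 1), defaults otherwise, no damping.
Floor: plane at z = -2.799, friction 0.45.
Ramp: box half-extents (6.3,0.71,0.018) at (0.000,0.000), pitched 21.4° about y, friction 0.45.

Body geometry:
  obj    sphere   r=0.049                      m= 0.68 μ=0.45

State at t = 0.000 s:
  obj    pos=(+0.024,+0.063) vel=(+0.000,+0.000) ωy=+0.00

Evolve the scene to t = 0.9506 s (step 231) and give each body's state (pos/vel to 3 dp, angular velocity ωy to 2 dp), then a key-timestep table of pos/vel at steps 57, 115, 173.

State at t = 0.9506 s:
  obj    pos=(+0.378,-0.076) vel=(+0.745,-0.292) ωy=+16.33

Key-timestep trajectory:
   step    t(s)  obj.x    obj.z    obj.vx   obj.vz 
     57  0.2346   +0.045  +0.054  +0.184  -0.072
    115  0.4733   +0.112  +0.028  +0.371  -0.145
    173  0.7119   +0.223  -0.015  +0.558  -0.219


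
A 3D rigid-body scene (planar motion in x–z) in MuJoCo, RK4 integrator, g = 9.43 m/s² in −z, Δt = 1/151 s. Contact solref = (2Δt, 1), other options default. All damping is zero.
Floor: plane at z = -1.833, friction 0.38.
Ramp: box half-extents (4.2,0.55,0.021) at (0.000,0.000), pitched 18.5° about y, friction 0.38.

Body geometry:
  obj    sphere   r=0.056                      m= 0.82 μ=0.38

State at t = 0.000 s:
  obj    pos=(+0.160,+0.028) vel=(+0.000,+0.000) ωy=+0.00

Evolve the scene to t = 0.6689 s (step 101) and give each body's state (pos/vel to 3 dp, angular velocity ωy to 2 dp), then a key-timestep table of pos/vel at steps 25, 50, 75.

State at t = 0.6689 s:
  obj    pos=(+0.613,-0.124) vel=(+1.356,-0.454) ωy=+25.52

Key-timestep trajectory:
   step    t(s)  obj.x    obj.z    obj.vx   obj.vz 
     25  0.1656   +0.188  +0.018  +0.336  -0.112
     50  0.3311   +0.271  -0.010  +0.671  -0.225
     75  0.4967   +0.410  -0.056  +1.007  -0.337


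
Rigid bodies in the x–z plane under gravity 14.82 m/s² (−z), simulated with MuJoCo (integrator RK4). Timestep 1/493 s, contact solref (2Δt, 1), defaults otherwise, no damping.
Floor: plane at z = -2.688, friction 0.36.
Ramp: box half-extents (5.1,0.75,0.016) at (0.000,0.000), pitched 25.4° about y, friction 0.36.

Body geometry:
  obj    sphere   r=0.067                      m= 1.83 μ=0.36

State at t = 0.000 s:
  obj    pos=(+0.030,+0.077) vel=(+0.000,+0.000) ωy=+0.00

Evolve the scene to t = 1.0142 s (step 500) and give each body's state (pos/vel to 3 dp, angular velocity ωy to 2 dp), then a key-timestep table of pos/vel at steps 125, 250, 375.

State at t = 1.0142 s:
  obj    pos=(+2.140,-0.924) vel=(+4.160,-1.975) ωy=+68.73

Key-timestep trajectory:
   step    t(s)  obj.x    obj.z    obj.vx   obj.vz 
    125  0.2535   +0.162  +0.015  +1.040  -0.494
    250  0.5071   +0.558  -0.173  +2.080  -0.988
    375  0.7606   +1.217  -0.486  +3.120  -1.481


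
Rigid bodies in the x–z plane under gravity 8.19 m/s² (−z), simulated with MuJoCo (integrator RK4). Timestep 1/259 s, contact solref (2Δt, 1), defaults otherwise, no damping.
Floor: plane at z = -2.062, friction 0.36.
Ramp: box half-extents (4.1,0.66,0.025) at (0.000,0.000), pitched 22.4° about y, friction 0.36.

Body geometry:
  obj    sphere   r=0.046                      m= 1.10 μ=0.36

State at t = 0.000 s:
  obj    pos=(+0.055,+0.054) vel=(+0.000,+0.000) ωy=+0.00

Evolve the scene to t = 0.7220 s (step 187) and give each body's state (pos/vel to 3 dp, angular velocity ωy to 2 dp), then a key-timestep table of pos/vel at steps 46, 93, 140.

State at t = 0.7220 s:
  obj    pos=(+0.592,-0.167) vel=(+1.488,-0.613) ωy=+34.98

Key-timestep trajectory:
   step    t(s)  obj.x    obj.z    obj.vx   obj.vz 
     46  0.1776   +0.088  +0.041  +0.366  -0.151
     93  0.3591   +0.188  -0.001  +0.740  -0.305
    140  0.5405   +0.356  -0.070  +1.114  -0.459


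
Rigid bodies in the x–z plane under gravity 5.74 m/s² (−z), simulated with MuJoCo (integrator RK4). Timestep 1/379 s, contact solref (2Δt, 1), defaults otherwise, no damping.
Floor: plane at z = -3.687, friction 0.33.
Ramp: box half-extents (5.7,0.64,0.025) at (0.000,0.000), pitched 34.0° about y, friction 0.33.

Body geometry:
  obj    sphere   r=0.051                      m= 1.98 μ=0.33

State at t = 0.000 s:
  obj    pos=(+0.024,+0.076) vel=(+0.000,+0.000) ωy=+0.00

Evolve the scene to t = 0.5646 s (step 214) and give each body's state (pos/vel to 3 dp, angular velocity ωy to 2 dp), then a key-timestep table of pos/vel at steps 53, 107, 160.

State at t = 0.5646 s:
  obj    pos=(+0.327,-0.129) vel=(+1.073,-0.724) ωy=+25.38

Key-timestep trajectory:
   step    t(s)  obj.x    obj.z    obj.vx   obj.vz 
     53  0.1398   +0.042  +0.063  +0.266  -0.179
    107  0.2823   +0.100  +0.024  +0.537  -0.362
    160  0.4222   +0.193  -0.039  +0.802  -0.541


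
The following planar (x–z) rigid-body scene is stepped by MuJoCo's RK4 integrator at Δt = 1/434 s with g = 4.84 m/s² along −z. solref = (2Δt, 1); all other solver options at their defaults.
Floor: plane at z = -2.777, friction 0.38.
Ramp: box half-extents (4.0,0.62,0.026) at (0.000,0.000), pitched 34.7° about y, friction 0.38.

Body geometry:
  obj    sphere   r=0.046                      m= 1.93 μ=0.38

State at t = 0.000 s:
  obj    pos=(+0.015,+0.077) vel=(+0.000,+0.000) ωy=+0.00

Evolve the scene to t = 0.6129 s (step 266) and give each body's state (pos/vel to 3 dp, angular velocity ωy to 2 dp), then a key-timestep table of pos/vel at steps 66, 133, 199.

State at t = 0.6129 s:
  obj    pos=(+0.319,-0.133) vel=(+0.992,-0.687) ωy=+26.22

Key-timestep trajectory:
   step    t(s)  obj.x    obj.z    obj.vx   obj.vz 
     66  0.1521   +0.034  +0.064  +0.246  -0.170
    133  0.3065   +0.091  +0.025  +0.496  -0.343
    199  0.4585   +0.185  -0.041  +0.742  -0.514


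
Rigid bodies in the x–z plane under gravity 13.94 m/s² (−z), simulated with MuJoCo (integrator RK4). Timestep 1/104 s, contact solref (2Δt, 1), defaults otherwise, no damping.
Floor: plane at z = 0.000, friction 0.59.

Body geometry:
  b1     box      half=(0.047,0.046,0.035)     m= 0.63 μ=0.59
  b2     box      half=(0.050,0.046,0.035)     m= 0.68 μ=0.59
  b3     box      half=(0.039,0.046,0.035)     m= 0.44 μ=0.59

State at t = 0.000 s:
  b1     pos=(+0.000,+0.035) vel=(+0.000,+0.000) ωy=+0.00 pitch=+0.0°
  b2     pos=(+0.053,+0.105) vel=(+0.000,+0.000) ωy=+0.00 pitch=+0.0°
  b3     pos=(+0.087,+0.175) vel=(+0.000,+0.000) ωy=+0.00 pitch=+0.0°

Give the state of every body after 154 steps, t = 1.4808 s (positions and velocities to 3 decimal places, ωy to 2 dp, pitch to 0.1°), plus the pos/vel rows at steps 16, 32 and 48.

State at t = 1.4808 s:
  b1     pos=(+0.000,+0.035) vel=(+0.000,+0.000) ωy=+0.00 pitch=+0.0°
  b2     pos=(+0.098,+0.050) vel=(+0.000,+0.000) ωy=+0.00 pitch=+90.0°
  b3     pos=(+0.200,+0.039) vel=(+0.000,+0.000) ωy=+0.00 pitch=+90.0°

Key-timestep trajectory:
   step    t(s)  b1.x    b1.z    b1.vx   b1.vz   b2.x    b2.z    b2.vx   b2.vz   b3.x    b3.z    b3.vx   b3.vz 
     16  0.1538   +0.000  +0.035  -0.001  +0.001   +0.071  +0.095  +0.261  -0.212   +0.139  +0.135  +0.641  -0.819
     32  0.3077   +0.000  +0.035  +0.000  +0.000   +0.103  +0.051  -0.097  -0.007   +0.217  +0.046  +0.108  +0.142
     48  0.4615   +0.000  +0.035  +0.000  +0.000   +0.098  +0.050  -0.002  +0.003   +0.199  +0.038  -0.178  -0.075
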